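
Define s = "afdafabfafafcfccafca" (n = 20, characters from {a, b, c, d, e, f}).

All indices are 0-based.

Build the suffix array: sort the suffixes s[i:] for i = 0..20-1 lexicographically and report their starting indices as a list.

rank | idx | suffix
   0 |  19 | a
   1 |   5 | abfafafcfccafca
   2 |   3 | afabfafafcfccafca
   3 |   8 | afafcfccafca
   4 |  16 | afca
   5 |  10 | afcfccafca
   6 |   0 | afdafabfafafcfccafca
   7 |   6 | bfafafcfccafca
   8 |  18 | ca
   9 |  15 | cafca
  10 |  14 | ccafca
  11 |  12 | cfccafca
  12 |   2 | dafabfafafcfccafca
  13 |   4 | fabfafafcfccafca
  14 |   7 | fafafcfccafca
  15 |   9 | fafcfccafca
  16 |  17 | fca
  17 |  13 | fccafca
  18 |  11 | fcfccafca
  19 |   1 | fdafabfafafcfccafca

[19, 5, 3, 8, 16, 10, 0, 6, 18, 15, 14, 12, 2, 4, 7, 9, 17, 13, 11, 1]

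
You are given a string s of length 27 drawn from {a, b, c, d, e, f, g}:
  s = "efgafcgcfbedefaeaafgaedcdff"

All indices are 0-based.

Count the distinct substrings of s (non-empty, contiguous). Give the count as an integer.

351

sorted suffixes:
  #0 SA[0]=16  'aafgaedcdff'
  #1 SA[1]=14  'aeaafgaedcdff'
  #2 SA[2]=20  'aedcdff'
  #3 SA[3]=3  'afcgcfbedefaeaafgaedcdff'
  #4 SA[4]=17  'afgaedcdff'
  #5 SA[5]=9  'bedefaeaafgaedcdff'
  #6 SA[6]=23  'cdff'
  #7 SA[7]=7  'cfbedefaeaafgaedcdff'
  #8 SA[8]=5  'cgcfbedefaeaafgaedcdff'
  #9 SA[9]=22  'dcdff'
  #10 SA[10]=11  'defaeaafgaedcdff'
  #11 SA[11]=24  'dff'
  #12 SA[12]=15  'eaafgaedcdff'
  #13 SA[13]=21  'edcdff'
  #14 SA[14]=10  'edefaeaafgaedcdff'
  #15 SA[15]=12  'efaeaafgaedcdff'
  #16 SA[16]=0  'efgafcgcfbedefaeaafgaedcdff'
  #17 SA[17]=26  'f'
  #18 SA[18]=13  'faeaafgaedcdff'
  #19 SA[19]=8  'fbedefaeaafgaedcdff'
  #20 SA[20]=4  'fcgcfbedefaeaafgaedcdff'
  #21 SA[21]=25  'ff'
  #22 SA[22]=18  'fgaedcdff'
  #23 SA[23]=1  'fgafcgcfbedefaeaafgaedcdff'
  #24 SA[24]=19  'gaedcdff'
  #25 SA[25]=2  'gafcgcfbedefaeaafgaedcdff'
  #26 SA[26]=6  'gcfbedefaeaafgaedcdff'

SA = [16, 14, 20, 3, 17, 9, 23, 7, 5, 22, 11, 24, 15, 21, 10, 12, 0, 26, 13, 8, 4, 25, 18, 1, 19, 2, 6]
[i] adj suffixes → lcp
  [1] 16/14 → 1 ('a')
  [2] 14/20 → 2 ('ae')
  [3] 20/3 → 1 ('a')
  [4] 3/17 → 2 ('af')
  [5] 17/9 → 0 ('')
  [6] 9/23 → 0 ('')
  [7] 23/7 → 1 ('c')
  [8] 7/5 → 1 ('c')
  [9] 5/22 → 0 ('')
  [10] 22/11 → 1 ('d')
  [11] 11/24 → 1 ('d')
  [12] 24/15 → 0 ('')
  [13] 15/21 → 1 ('e')
  [14] 21/10 → 2 ('ed')
  [15] 10/12 → 1 ('e')
  [16] 12/0 → 2 ('ef')
  [17] 0/26 → 0 ('')
  [18] 26/13 → 1 ('f')
  [19] 13/8 → 1 ('f')
  [20] 8/4 → 1 ('f')
  [21] 4/25 → 1 ('f')
  [22] 25/18 → 1 ('f')
  [23] 18/1 → 3 ('fga')
  [24] 1/19 → 0 ('')
  [25] 19/2 → 2 ('ga')
  [26] 2/6 → 1 ('g')

n(n+1)/2 = 27·28/2 = 378
Σ LCP = 0 + 1 + 2 + 1 + 2 + 0 + 0 + 1 + 1 + 0 + 1 + 1 + 0 + 1 + 2 + 1 + 2 + 0 + 1 + 1 + 1 + 1 + 1 + 3 + 0 + 2 + 1 = 27
distinct = 378 − 27 = 351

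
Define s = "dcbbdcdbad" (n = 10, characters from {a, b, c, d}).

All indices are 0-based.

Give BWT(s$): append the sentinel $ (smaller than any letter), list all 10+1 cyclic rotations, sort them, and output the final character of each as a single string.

rank  rotation     last
    0  $dcbbdcdbad  d
    1  ad$dcbbdcdb  b
    2  bad$dcbbdcd  d
    3  bbdcdbad$dc  c
    4  bdcdbad$dcb  b
    5  cbbdcdbad$d  d
    6  cdbad$dcbbd  d
    7  d$dcbbdcdba  a
    8  dbad$dcbbdc  c
    9  dcbbdcdbad$  $
   10  dcdbad$dcbb  b

dbdcbddac$b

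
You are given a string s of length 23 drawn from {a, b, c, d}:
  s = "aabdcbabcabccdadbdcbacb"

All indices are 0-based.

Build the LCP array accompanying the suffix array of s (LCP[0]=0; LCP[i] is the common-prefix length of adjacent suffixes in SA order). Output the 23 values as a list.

rank→(start, suffix):
  0 → (0, 'aabdcbabcabccdadbdcbacb')
  1 → (6, 'abcabccdadbdcbacb')
  2 → (9, 'abccdadbdcbacb')
  3 → (1, 'abdcbabcabccdadbdcbacb')
  4 → (20, 'acb')
  5 → (14, 'adbdcbacb')
  6 → (22, 'b')
  7 → (5, 'babcabccdadbdcbacb')
  8 → (19, 'bacb')
  9 → (7, 'bcabccdadbdcbacb')
  10 → (10, 'bccdadbdcbacb')
  11 → (2, 'bdcbabcabccdadbdcbacb')
  12 → (16, 'bdcbacb')
  13 → (8, 'cabccdadbdcbacb')
  14 → (21, 'cb')
  15 → (4, 'cbabcabccdadbdcbacb')
  16 → (18, 'cbacb')
  17 → (11, 'ccdadbdcbacb')
  18 → (12, 'cdadbdcbacb')
  19 → (13, 'dadbdcbacb')
  20 → (15, 'dbdcbacb')
  21 → (3, 'dcbabcabccdadbdcbacb')
  22 → (17, 'dcbacb')

SA = [0, 6, 9, 1, 20, 14, 22, 5, 19, 7, 10, 2, 16, 8, 21, 4, 18, 11, 12, 13, 15, 3, 17]
i: (SA[i-1],SA[i]) lcp shared
  1: (0,6) 1 'a'
  2: (6,9) 3 'abc'
  3: (9,1) 2 'ab'
  4: (1,20) 1 'a'
  5: (20,14) 1 'a'
  6: (14,22) 0 ''
  7: (22,5) 1 'b'
  8: (5,19) 2 'ba'
  9: (19,7) 1 'b'
  10: (7,10) 2 'bc'
  11: (10,2) 1 'b'
  12: (2,16) 5 'bdcba'
  13: (16,8) 0 ''
  14: (8,21) 1 'c'
  15: (21,4) 2 'cb'
  16: (4,18) 3 'cba'
  17: (18,11) 1 'c'
  18: (11,12) 1 'c'
  19: (12,13) 0 ''
  20: (13,15) 1 'd'
  21: (15,3) 1 'd'
  22: (3,17) 4 'dcba'

[0, 1, 3, 2, 1, 1, 0, 1, 2, 1, 2, 1, 5, 0, 1, 2, 3, 1, 1, 0, 1, 1, 4]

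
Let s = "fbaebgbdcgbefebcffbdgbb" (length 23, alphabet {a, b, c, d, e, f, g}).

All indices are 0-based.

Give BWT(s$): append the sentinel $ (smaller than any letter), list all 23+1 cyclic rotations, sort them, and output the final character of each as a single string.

rank  rotation                  last
    0  $fbaebgbdcgbefebcffbdgbb  b
    1  aebgbdcgbefebcffbdgbb$fb  b
    2  b$fbaebgbdcgbefebcffbdgb  b
    3  baebgbdcgbefebcffbdgbb$f  f
    4  bb$fbaebgbdcgbefebcffbdg  g
    5  bcffbdgbb$fbaebgbdcgbefe  e
    6  bdcgbefebcffbdgbb$fbaebg  g
    7  bdgbb$fbaebgbdcgbefebcff  f
    8  befebcffbdgbb$fbaebgbdcg  g
    9  bgbdcgbefebcffbdgbb$fbae  e
   10  cffbdgbb$fbaebgbdcgbefeb  b
   11  cgbefebcffbdgbb$fbaebgbd  d
   12  dcgbefebcffbdgbb$fbaebgb  b
   13  dgbb$fbaebgbdcgbefebcffb  b
   14  ebcffbdgbb$fbaebgbdcgbef  f
   15  ebgbdcgbefebcffbdgbb$fba  a
   16  efebcffbdgbb$fbaebgbdcgb  b
   17  fbaebgbdcgbefebcffbdgbb$  $
   18  fbdgbb$fbaebgbdcgbefebcf  f
   19  febcffbdgbb$fbaebgbdcgbe  e
   20  ffbdgbb$fbaebgbdcgbefebc  c
   21  gbb$fbaebgbdcgbefebcffbd  d
   22  gbdcgbefebcffbdgbb$fbaeb  b
   23  gbefebcffbdgbb$fbaebgbdc  c

bbbfgegfgebdbbfab$fecdbc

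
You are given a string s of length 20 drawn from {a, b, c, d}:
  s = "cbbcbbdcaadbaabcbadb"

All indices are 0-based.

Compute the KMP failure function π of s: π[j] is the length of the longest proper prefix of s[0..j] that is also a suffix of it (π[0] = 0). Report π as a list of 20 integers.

π[0] = 0
j=1 s[j]='b': π[1]=0 (border '')
j=2 s[j]='b': π[2]=0 (border '')
j=3 s[j]='c': π[3]=1 (border 'c')
j=4 s[j]='b': π[4]=2 (border 'cb')
j=5 s[j]='b': π[5]=3 (border 'cbb')
j=6 s[j]='d': k: 3→0; π[6]=0 (border '')
j=7 s[j]='c': π[7]=1 (border 'c')
j=8 s[j]='a': k: 1→0; π[8]=0 (border '')
j=9 s[j]='a': π[9]=0 (border '')
j=10 s[j]='d': π[10]=0 (border '')
j=11 s[j]='b': π[11]=0 (border '')
j=12 s[j]='a': π[12]=0 (border '')
j=13 s[j]='a': π[13]=0 (border '')
j=14 s[j]='b': π[14]=0 (border '')
j=15 s[j]='c': π[15]=1 (border 'c')
j=16 s[j]='b': π[16]=2 (border 'cb')
j=17 s[j]='a': k: 2→0; π[17]=0 (border '')
j=18 s[j]='d': π[18]=0 (border '')
j=19 s[j]='b': π[19]=0 (border '')

[0, 0, 0, 1, 2, 3, 0, 1, 0, 0, 0, 0, 0, 0, 0, 1, 2, 0, 0, 0]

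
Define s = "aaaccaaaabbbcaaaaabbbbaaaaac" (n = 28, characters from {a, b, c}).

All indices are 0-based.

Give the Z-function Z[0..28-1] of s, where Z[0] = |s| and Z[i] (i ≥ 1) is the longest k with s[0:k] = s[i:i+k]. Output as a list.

Z[0]=28
i=1: fresh scan; Z[1]=2 extend→box=[1,3)
i=2: min(r-i=1, Z[1]=2)=1; Z[2]=1
i=3: fresh scan; Z[3]=0
i=4: fresh scan; Z[4]=0
i=5: fresh scan; Z[5]=3 extend→box=[5,8)
i=6: min(r-i=2, Z[1]=2)=2; Z[6]=3 extend→box=[6,9)
i=7: min(r-i=2, Z[1]=2)=2; Z[7]=2
i=8: min(r-i=1, Z[2]=1)=1; Z[8]=1
i=9: fresh scan; Z[9]=0
i=10: fresh scan; Z[10]=0
i=11: fresh scan; Z[11]=0
i=12: fresh scan; Z[12]=0
i=13: fresh scan; Z[13]=3 extend→box=[13,16)
i=14: min(r-i=2, Z[1]=2)=2; Z[14]=3 extend→box=[14,17)
i=15: min(r-i=2, Z[1]=2)=2; Z[15]=3 extend→box=[15,18)
i=16: min(r-i=2, Z[1]=2)=2; Z[16]=2
i=17: min(r-i=1, Z[2]=1)=1; Z[17]=1
i=18: fresh scan; Z[18]=0
i=19: fresh scan; Z[19]=0
i=20: fresh scan; Z[20]=0
i=21: fresh scan; Z[21]=0
i=22: fresh scan; Z[22]=3 extend→box=[22,25)
i=23: min(r-i=2, Z[1]=2)=2; Z[23]=3 extend→box=[23,26)
i=24: min(r-i=2, Z[1]=2)=2; Z[24]=4 extend→box=[24,28)
i=25: min(r-i=3, Z[1]=2)=2; Z[25]=2
i=26: min(r-i=2, Z[2]=1)=1; Z[26]=1
i=27: min(r-i=1, Z[3]=0)=0; Z[27]=0

[28, 2, 1, 0, 0, 3, 3, 2, 1, 0, 0, 0, 0, 3, 3, 3, 2, 1, 0, 0, 0, 0, 3, 3, 4, 2, 1, 0]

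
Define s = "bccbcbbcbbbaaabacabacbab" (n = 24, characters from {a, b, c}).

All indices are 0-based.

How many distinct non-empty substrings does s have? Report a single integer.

sorted suffixes:
  #0 SA[0]=11  'aaabacabacbab'
  #1 SA[1]=12  'aabacabacbab'
  #2 SA[2]=22  'ab'
  #3 SA[3]=13  'abacabacbab'
  #4 SA[4]=17  'abacbab'
  #5 SA[5]=15  'acabacbab'
  #6 SA[6]=19  'acbab'
  #7 SA[7]=23  'b'
  #8 SA[8]=10  'baaabacabacbab'
  #9 SA[9]=21  'bab'
  #10 SA[10]=14  'bacabacbab'
  #11 SA[11]=18  'bacbab'
  #12 SA[12]=9  'bbaaabacabacbab'
  #13 SA[13]=8  'bbbaaabacabacbab'
  #14 SA[14]=5  'bbcbbbaaabacabacbab'
  #15 SA[15]=6  'bcbbbaaabacabacbab'
  #16 SA[16]=3  'bcbbcbbbaaabacabacbab'
  #17 SA[17]=0  'bccbcbbcbbbaaabacabacbab'
  #18 SA[18]=16  'cabacbab'
  #19 SA[19]=20  'cbab'
  #20 SA[20]=7  'cbbbaaabacabacbab'
  #21 SA[21]=4  'cbbcbbbaaabacabacbab'
  #22 SA[22]=2  'cbcbbcbbbaaabacabacbab'
  #23 SA[23]=1  'ccbcbbcbbbaaabacabacbab'

SA = [11, 12, 22, 13, 17, 15, 19, 23, 10, 21, 14, 18, 9, 8, 5, 6, 3, 0, 16, 20, 7, 4, 2, 1]
rank  pair      lcp
   1  s[11:],s[12:]  2  'aa'
   2  s[12:],s[22:]  1  'a'
   3  s[22:],s[13:]  2  'ab'
   4  s[13:],s[17:]  4  'abac'
   5  s[17:],s[15:]  1  'a'
   6  s[15:],s[19:]  2  'ac'
   7  s[19:],s[23:]  0  ''
   8  s[23:],s[10:]  1  'b'
   9  s[10:],s[21:]  2  'ba'
  10  s[21:],s[14:]  2  'ba'
  11  s[14:],s[18:]  3  'bac'
  12  s[18:],s[9:]  1  'b'
  13  s[9:],s[8:]  2  'bb'
  14  s[8:],s[5:]  2  'bb'
  15  s[5:],s[6:]  1  'b'
  16  s[6:],s[3:]  4  'bcbb'
  17  s[3:],s[0:]  2  'bc'
  18  s[0:],s[16:]  0  ''
  19  s[16:],s[20:]  1  'c'
  20  s[20:],s[7:]  2  'cb'
  21  s[7:],s[4:]  3  'cbb'
  22  s[4:],s[2:]  2  'cb'
  23  s[2:],s[1:]  1  'c'

n(n+1)/2 = 24·25/2 = 300
Σ LCP = 0 + 2 + 1 + 2 + 4 + 1 + 2 + 0 + 1 + 2 + 2 + 3 + 1 + 2 + 2 + 1 + 4 + 2 + 0 + 1 + 2 + 3 + 2 + 1 = 41
distinct = 300 − 41 = 259

259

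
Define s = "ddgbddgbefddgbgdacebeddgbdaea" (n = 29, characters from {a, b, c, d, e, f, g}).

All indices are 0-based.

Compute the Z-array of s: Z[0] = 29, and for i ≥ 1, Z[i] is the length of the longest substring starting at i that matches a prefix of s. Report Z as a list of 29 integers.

[29, 1, 0, 0, 4, 1, 0, 0, 0, 0, 4, 1, 0, 0, 0, 1, 0, 0, 0, 0, 0, 5, 1, 0, 0, 1, 0, 0, 0]

Z[0]=29
i=1: i≥r, start 0; Z[1]=1 grow→box=[1,2)
i=2: i≥r, start 0; Z[2]=0
i=3: i≥r, start 0; Z[3]=0
i=4: i≥r, start 0; Z[4]=4 grow→box=[4,8)
i=5: min(r-i=3, Z[1]=1)=1; Z[5]=1
i=6: min(r-i=2, Z[2]=0)=0; Z[6]=0
i=7: min(r-i=1, Z[3]=0)=0; Z[7]=0
i=8: i≥r, start 0; Z[8]=0
i=9: i≥r, start 0; Z[9]=0
i=10: i≥r, start 0; Z[10]=4 grow→box=[10,14)
i=11: min(r-i=3, Z[1]=1)=1; Z[11]=1
i=12: min(r-i=2, Z[2]=0)=0; Z[12]=0
i=13: min(r-i=1, Z[3]=0)=0; Z[13]=0
i=14: i≥r, start 0; Z[14]=0
i=15: i≥r, start 0; Z[15]=1 grow→box=[15,16)
i=16: i≥r, start 0; Z[16]=0
i=17: i≥r, start 0; Z[17]=0
i=18: i≥r, start 0; Z[18]=0
i=19: i≥r, start 0; Z[19]=0
i=20: i≥r, start 0; Z[20]=0
i=21: i≥r, start 0; Z[21]=5 grow→box=[21,26)
i=22: min(r-i=4, Z[1]=1)=1; Z[22]=1
i=23: min(r-i=3, Z[2]=0)=0; Z[23]=0
i=24: min(r-i=2, Z[3]=0)=0; Z[24]=0
i=25: min(r-i=1, Z[4]=4)=1; Z[25]=1
i=26: i≥r, start 0; Z[26]=0
i=27: i≥r, start 0; Z[27]=0
i=28: i≥r, start 0; Z[28]=0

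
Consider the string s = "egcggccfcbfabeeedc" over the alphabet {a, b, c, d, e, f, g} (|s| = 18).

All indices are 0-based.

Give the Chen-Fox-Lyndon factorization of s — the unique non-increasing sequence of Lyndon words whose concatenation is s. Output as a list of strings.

["eg", "cgg", "ccf", "c", "bf", "abeeedc"]

emit factor 1: 'eg' (i=0, period=2)
emit factor 2: 'cgg' (i=2, period=3)
emit factor 3: 'ccf' (i=5, period=3)
emit factor 4: 'c' (i=8, period=1)
emit factor 5: 'bf' (i=9, period=2)
emit factor 6: 'abeeedc' (i=11, period=7)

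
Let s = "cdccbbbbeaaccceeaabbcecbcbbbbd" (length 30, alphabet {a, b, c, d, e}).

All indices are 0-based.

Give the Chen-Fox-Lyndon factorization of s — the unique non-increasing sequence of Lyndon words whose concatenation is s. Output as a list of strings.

["cd", "c", "c", "bbbbe", "aacccee", "aabbcecbcbbbbd"]

emit factor 1: 'cd' (i=0, period=2)
emit factor 2: 'c' (i=2, period=1)
emit factor 3: 'c' (i=3, period=1)
emit factor 4: 'bbbbe' (i=4, period=5)
emit factor 5: 'aacccee' (i=9, period=7)
emit factor 6: 'aabbcecbcbbbbd' (i=16, period=14)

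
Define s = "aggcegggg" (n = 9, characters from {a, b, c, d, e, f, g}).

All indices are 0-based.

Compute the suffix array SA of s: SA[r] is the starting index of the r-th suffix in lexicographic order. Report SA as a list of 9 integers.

[0, 3, 4, 8, 2, 7, 1, 6, 5]

rank | idx | suffix
   0 |   0 | aggcegggg
   1 |   3 | cegggg
   2 |   4 | egggg
   3 |   8 | g
   4 |   2 | gcegggg
   5 |   7 | gg
   6 |   1 | ggcegggg
   7 |   6 | ggg
   8 |   5 | gggg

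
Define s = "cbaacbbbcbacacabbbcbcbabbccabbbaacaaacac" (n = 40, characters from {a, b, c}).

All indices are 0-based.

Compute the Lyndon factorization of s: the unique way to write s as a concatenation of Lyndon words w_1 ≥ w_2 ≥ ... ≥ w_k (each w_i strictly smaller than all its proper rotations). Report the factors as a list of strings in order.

["c", "b", "aacbbbcbacacabbbcbcbabbccabbb", "aac", "aaacac"]

emit factor 1: 'c' (i=0, period=1)
emit factor 2: 'b' (i=1, period=1)
emit factor 3: 'aacbbbcbacacabbbcbcbabbccabbb' (i=2, period=29)
emit factor 4: 'aac' (i=31, period=3)
emit factor 5: 'aaacac' (i=34, period=6)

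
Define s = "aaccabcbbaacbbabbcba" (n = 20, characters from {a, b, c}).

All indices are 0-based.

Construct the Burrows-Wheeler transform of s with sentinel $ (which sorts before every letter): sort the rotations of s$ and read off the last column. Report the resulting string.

rank  rotation               last
    0  $aaccabcbbaacbbabbcba  a
    1  a$aaccabcbbaacbbabbcb  b
    2  aacbbabbcba$aaccabcbb  b
    3  aaccabcbbaacbbabbcba$  $
    4  abbcba$aaccabcbbaacbb  b
    5  abcbbaacbbabbcba$aacc  c
    6  acbbabbcba$aaccabcbba  a
    7  accabcbbaacbbabbcba$a  a
    8  ba$aaccabcbbaacbbabbc  c
    9  baacbbabbcba$aaccabcb  b
   10  babbcba$aaccabcbbaacb  b
   11  bbaacbbabbcba$aaccabc  c
   12  bbabbcba$aaccabcbbaac  c
   13  bbcba$aaccabcbbaacbba  a
   14  bcba$aaccabcbbaacbbab  b
   15  bcbbaacbbabbcba$aacca  a
   16  cabcbbaacbbabbcba$aac  c
   17  cba$aaccabcbbaacbbabb  b
   18  cbbaacbbabbcba$aaccab  b
   19  cbbabbcba$aaccabcbbaa  a
   20  ccabcbbaacbbabbcba$aa  a

abb$bcaacbbccabacbbaa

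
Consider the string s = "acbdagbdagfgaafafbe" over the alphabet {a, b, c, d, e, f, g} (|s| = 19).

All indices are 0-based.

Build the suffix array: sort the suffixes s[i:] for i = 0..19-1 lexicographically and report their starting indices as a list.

sorted suffixes:
  #0 SA[0]=12  'aafafbe'
  #1 SA[1]=0  'acbdagbdagfgaafafbe'
  #2 SA[2]=13  'afafbe'
  #3 SA[3]=15  'afbe'
  #4 SA[4]=4  'agbdagfgaafafbe'
  #5 SA[5]=8  'agfgaafafbe'
  #6 SA[6]=2  'bdagbdagfgaafafbe'
  #7 SA[7]=6  'bdagfgaafafbe'
  #8 SA[8]=17  'be'
  #9 SA[9]=1  'cbdagbdagfgaafafbe'
  #10 SA[10]=3  'dagbdagfgaafafbe'
  #11 SA[11]=7  'dagfgaafafbe'
  #12 SA[12]=18  'e'
  #13 SA[13]=14  'fafbe'
  #14 SA[14]=16  'fbe'
  #15 SA[15]=10  'fgaafafbe'
  #16 SA[16]=11  'gaafafbe'
  #17 SA[17]=5  'gbdagfgaafafbe'
  #18 SA[18]=9  'gfgaafafbe'

[12, 0, 13, 15, 4, 8, 2, 6, 17, 1, 3, 7, 18, 14, 16, 10, 11, 5, 9]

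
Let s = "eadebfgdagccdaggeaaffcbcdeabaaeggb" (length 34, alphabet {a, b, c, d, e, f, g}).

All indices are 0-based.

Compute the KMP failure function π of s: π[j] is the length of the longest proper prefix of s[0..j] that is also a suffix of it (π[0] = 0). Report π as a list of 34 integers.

π[0] = 0
j=1 s[j]='a': π[1]=0 (border '')
j=2 s[j]='d': π[2]=0 (border '')
j=3 s[j]='e': π[3]=1 (border 'e')
j=4 s[j]='b': k: 1→0; π[4]=0 (border '')
j=5 s[j]='f': π[5]=0 (border '')
j=6 s[j]='g': π[6]=0 (border '')
j=7 s[j]='d': π[7]=0 (border '')
j=8 s[j]='a': π[8]=0 (border '')
j=9 s[j]='g': π[9]=0 (border '')
j=10 s[j]='c': π[10]=0 (border '')
j=11 s[j]='c': π[11]=0 (border '')
j=12 s[j]='d': π[12]=0 (border '')
j=13 s[j]='a': π[13]=0 (border '')
j=14 s[j]='g': π[14]=0 (border '')
j=15 s[j]='g': π[15]=0 (border '')
j=16 s[j]='e': π[16]=1 (border 'e')
j=17 s[j]='a': π[17]=2 (border 'ea')
j=18 s[j]='a': k: 2→0; π[18]=0 (border '')
j=19 s[j]='f': π[19]=0 (border '')
j=20 s[j]='f': π[20]=0 (border '')
j=21 s[j]='c': π[21]=0 (border '')
j=22 s[j]='b': π[22]=0 (border '')
j=23 s[j]='c': π[23]=0 (border '')
j=24 s[j]='d': π[24]=0 (border '')
j=25 s[j]='e': π[25]=1 (border 'e')
j=26 s[j]='a': π[26]=2 (border 'ea')
j=27 s[j]='b': k: 2→0; π[27]=0 (border '')
j=28 s[j]='a': π[28]=0 (border '')
j=29 s[j]='a': π[29]=0 (border '')
j=30 s[j]='e': π[30]=1 (border 'e')
j=31 s[j]='g': k: 1→0; π[31]=0 (border '')
j=32 s[j]='g': π[32]=0 (border '')
j=33 s[j]='b': π[33]=0 (border '')

[0, 0, 0, 1, 0, 0, 0, 0, 0, 0, 0, 0, 0, 0, 0, 0, 1, 2, 0, 0, 0, 0, 0, 0, 0, 1, 2, 0, 0, 0, 1, 0, 0, 0]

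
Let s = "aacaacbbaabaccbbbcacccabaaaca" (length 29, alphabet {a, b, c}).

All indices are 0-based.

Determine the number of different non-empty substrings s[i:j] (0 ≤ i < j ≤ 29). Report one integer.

382

sorted suffixes:
  #0 SA[0]=28  'a'
  #1 SA[1]=24  'aaaca'
  #2 SA[2]=8  'aabaccbbbcacccabaaaca'
  #3 SA[3]=25  'aaca'
  #4 SA[4]=0  'aacaacbbaabaccbbbcacccabaaaca'
  #5 SA[5]=3  'aacbbaabaccbbbcacccabaaaca'
  #6 SA[6]=22  'abaaaca'
  #7 SA[7]=9  'abaccbbbcacccabaaaca'
  #8 SA[8]=26  'aca'
  #9 SA[9]=1  'acaacbbaabaccbbbcacccabaaaca'
  #10 SA[10]=4  'acbbaabaccbbbcacccabaaaca'
  #11 SA[11]=11  'accbbbcacccabaaaca'
  #12 SA[12]=18  'acccabaaaca'
  #13 SA[13]=23  'baaaca'
  #14 SA[14]=7  'baabaccbbbcacccabaaaca'
  #15 SA[15]=10  'baccbbbcacccabaaaca'
  #16 SA[16]=6  'bbaabaccbbbcacccabaaaca'
  #17 SA[17]=14  'bbbcacccabaaaca'
  #18 SA[18]=15  'bbcacccabaaaca'
  #19 SA[19]=16  'bcacccabaaaca'
  #20 SA[20]=27  'ca'
  #21 SA[21]=2  'caacbbaabaccbbbcacccabaaaca'
  #22 SA[22]=21  'cabaaaca'
  #23 SA[23]=17  'cacccabaaaca'
  #24 SA[24]=5  'cbbaabaccbbbcacccabaaaca'
  #25 SA[25]=13  'cbbbcacccabaaaca'
  #26 SA[26]=20  'ccabaaaca'
  #27 SA[27]=12  'ccbbbcacccabaaaca'
  #28 SA[28]=19  'cccabaaaca'

SA = [28, 24, 8, 25, 0, 3, 22, 9, 26, 1, 4, 11, 18, 23, 7, 10, 6, 14, 15, 16, 27, 2, 21, 17, 5, 13, 20, 12, 19]
i: (SA[i-1],SA[i]) lcp shared
  1: (28,24) 1 'a'
  2: (24,8) 2 'aa'
  3: (8,25) 2 'aa'
  4: (25,0) 4 'aaca'
  5: (0,3) 3 'aac'
  6: (3,22) 1 'a'
  7: (22,9) 3 'aba'
  8: (9,26) 1 'a'
  9: (26,1) 3 'aca'
  10: (1,4) 2 'ac'
  11: (4,11) 2 'ac'
  12: (11,18) 3 'acc'
  13: (18,23) 0 ''
  14: (23,7) 3 'baa'
  15: (7,10) 2 'ba'
  16: (10,6) 1 'b'
  17: (6,14) 2 'bb'
  18: (14,15) 2 'bb'
  19: (15,16) 1 'b'
  20: (16,27) 0 ''
  21: (27,2) 2 'ca'
  22: (2,21) 2 'ca'
  23: (21,17) 2 'ca'
  24: (17,5) 1 'c'
  25: (5,13) 3 'cbb'
  26: (13,20) 1 'c'
  27: (20,12) 2 'cc'
  28: (12,19) 2 'cc'

n(n+1)/2 = 29·30/2 = 435
Σ LCP = 0 + 1 + 2 + 2 + 4 + 3 + 1 + 3 + 1 + 3 + 2 + 2 + 3 + 0 + 3 + 2 + 1 + 2 + 2 + 1 + 0 + 2 + 2 + 2 + 1 + 3 + 1 + 2 + 2 = 53
distinct = 435 − 53 = 382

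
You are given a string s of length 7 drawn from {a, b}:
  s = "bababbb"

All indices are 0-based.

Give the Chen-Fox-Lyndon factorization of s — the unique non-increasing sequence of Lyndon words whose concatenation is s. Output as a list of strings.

["b", "ababbb"]

emit factor 1: 'b' (i=0, period=1)
emit factor 2: 'ababbb' (i=1, period=6)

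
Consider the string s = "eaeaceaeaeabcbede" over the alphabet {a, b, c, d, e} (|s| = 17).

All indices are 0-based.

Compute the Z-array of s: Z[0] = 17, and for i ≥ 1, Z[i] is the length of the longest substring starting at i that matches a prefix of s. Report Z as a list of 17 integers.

Z[0]=17
i=1: outside box; Z[1]=0
i=2: outside box; Z[2]=2 scan→box=[2,4)
i=3: min(r-i=1, Z[1]=0)=0; Z[3]=0
i=4: outside box; Z[4]=0
i=5: outside box; Z[5]=4 scan→box=[5,9)
i=6: min(r-i=3, Z[1]=0)=0; Z[6]=0
i=7: min(r-i=2, Z[2]=2)=2; Z[7]=4 scan→box=[7,11)
i=8: min(r-i=3, Z[1]=0)=0; Z[8]=0
i=9: min(r-i=2, Z[2]=2)=2; Z[9]=2
i=10: min(r-i=1, Z[3]=0)=0; Z[10]=0
i=11: outside box; Z[11]=0
i=12: outside box; Z[12]=0
i=13: outside box; Z[13]=0
i=14: outside box; Z[14]=1 scan→box=[14,15)
i=15: outside box; Z[15]=0
i=16: outside box; Z[16]=1 scan→box=[16,17)

[17, 0, 2, 0, 0, 4, 0, 4, 0, 2, 0, 0, 0, 0, 1, 0, 1]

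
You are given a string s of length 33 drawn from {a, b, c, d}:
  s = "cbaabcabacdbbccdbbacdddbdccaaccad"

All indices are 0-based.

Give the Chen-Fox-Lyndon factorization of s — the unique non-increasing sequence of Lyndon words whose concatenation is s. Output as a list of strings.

["c", "b", "aabcabacdbbccdbbacdddbdccaaccad"]

emit factor 1: 'c' (i=0, period=1)
emit factor 2: 'b' (i=1, period=1)
emit factor 3: 'aabcabacdbbccdbbacdddbdccaaccad' (i=2, period=31)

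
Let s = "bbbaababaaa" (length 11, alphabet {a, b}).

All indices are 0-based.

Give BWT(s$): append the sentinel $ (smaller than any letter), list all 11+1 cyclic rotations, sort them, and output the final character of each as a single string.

aaabbbaabab$

rank  rotation      last
    0  $bbbaababaaa  a
    1  a$bbbaababaa  a
    2  aa$bbbaababa  a
    3  aaa$bbbaabab  b
    4  aababaaa$bbb  b
    5  abaaa$bbbaab  b
    6  ababaaa$bbba  a
    7  baaa$bbbaaba  a
    8  baababaaa$bb  b
    9  babaaa$bbbaa  a
   10  bbaababaaa$b  b
   11  bbbaababaaa$  $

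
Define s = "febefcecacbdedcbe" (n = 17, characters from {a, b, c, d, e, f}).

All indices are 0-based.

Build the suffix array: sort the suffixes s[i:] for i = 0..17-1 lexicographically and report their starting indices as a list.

[8, 10, 15, 2, 7, 9, 14, 5, 13, 11, 16, 1, 6, 12, 3, 4, 0]

rank→(start, suffix):
  0 → (8, 'acbdedcbe')
  1 → (10, 'bdedcbe')
  2 → (15, 'be')
  3 → (2, 'befcecacbdedcbe')
  4 → (7, 'cacbdedcbe')
  5 → (9, 'cbdedcbe')
  6 → (14, 'cbe')
  7 → (5, 'cecacbdedcbe')
  8 → (13, 'dcbe')
  9 → (11, 'dedcbe')
  10 → (16, 'e')
  11 → (1, 'ebefcecacbdedcbe')
  12 → (6, 'ecacbdedcbe')
  13 → (12, 'edcbe')
  14 → (3, 'efcecacbdedcbe')
  15 → (4, 'fcecacbdedcbe')
  16 → (0, 'febefcecacbdedcbe')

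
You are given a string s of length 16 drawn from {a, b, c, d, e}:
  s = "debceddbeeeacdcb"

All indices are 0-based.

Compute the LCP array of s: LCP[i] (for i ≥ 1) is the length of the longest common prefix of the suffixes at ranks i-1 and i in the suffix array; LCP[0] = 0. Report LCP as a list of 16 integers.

[0, 0, 1, 1, 0, 1, 1, 0, 1, 1, 1, 0, 1, 1, 1, 2]

sorted suffixes:
  #0 SA[0]=11  'acdcb'
  #1 SA[1]=15  'b'
  #2 SA[2]=2  'bceddbeeeacdcb'
  #3 SA[3]=7  'beeeacdcb'
  #4 SA[4]=14  'cb'
  #5 SA[5]=12  'cdcb'
  #6 SA[6]=3  'ceddbeeeacdcb'
  #7 SA[7]=6  'dbeeeacdcb'
  #8 SA[8]=13  'dcb'
  #9 SA[9]=5  'ddbeeeacdcb'
  #10 SA[10]=0  'debceddbeeeacdcb'
  #11 SA[11]=10  'eacdcb'
  #12 SA[12]=1  'ebceddbeeeacdcb'
  #13 SA[13]=4  'eddbeeeacdcb'
  #14 SA[14]=9  'eeacdcb'
  #15 SA[15]=8  'eeeacdcb'

SA = [11, 15, 2, 7, 14, 12, 3, 6, 13, 5, 0, 10, 1, 4, 9, 8]
[i] adj suffixes → lcp
  [1] 11/15 → 0 ('')
  [2] 15/2 → 1 ('b')
  [3] 2/7 → 1 ('b')
  [4] 7/14 → 0 ('')
  [5] 14/12 → 1 ('c')
  [6] 12/3 → 1 ('c')
  [7] 3/6 → 0 ('')
  [8] 6/13 → 1 ('d')
  [9] 13/5 → 1 ('d')
  [10] 5/0 → 1 ('d')
  [11] 0/10 → 0 ('')
  [12] 10/1 → 1 ('e')
  [13] 1/4 → 1 ('e')
  [14] 4/9 → 1 ('e')
  [15] 9/8 → 2 ('ee')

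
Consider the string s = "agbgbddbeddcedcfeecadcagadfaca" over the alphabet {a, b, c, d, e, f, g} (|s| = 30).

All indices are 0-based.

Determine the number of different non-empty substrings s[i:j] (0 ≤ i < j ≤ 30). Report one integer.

433

sorted suffixes:
  #0 SA[0]=29  'a'
  #1 SA[1]=27  'aca'
  #2 SA[2]=19  'adcagadfaca'
  #3 SA[3]=24  'adfaca'
  #4 SA[4]=22  'agadfaca'
  #5 SA[5]=0  'agbgbddbeddcedcfeecadcagadfaca'
  #6 SA[6]=4  'bddbeddcedcfeecadcagadfaca'
  #7 SA[7]=7  'beddcedcfeecadcagadfaca'
  #8 SA[8]=2  'bgbddbeddcedcfeecadcagadfaca'
  #9 SA[9]=28  'ca'
  #10 SA[10]=18  'cadcagadfaca'
  #11 SA[11]=21  'cagadfaca'
  #12 SA[12]=11  'cedcfeecadcagadfaca'
  #13 SA[13]=14  'cfeecadcagadfaca'
  #14 SA[14]=6  'dbeddcedcfeecadcagadfaca'
  #15 SA[15]=20  'dcagadfaca'
  #16 SA[16]=10  'dcedcfeecadcagadfaca'
  #17 SA[17]=13  'dcfeecadcagadfaca'
  #18 SA[18]=5  'ddbeddcedcfeecadcagadfaca'
  #19 SA[19]=9  'ddcedcfeecadcagadfaca'
  #20 SA[20]=25  'dfaca'
  #21 SA[21]=17  'ecadcagadfaca'
  #22 SA[22]=12  'edcfeecadcagadfaca'
  #23 SA[23]=8  'eddcedcfeecadcagadfaca'
  #24 SA[24]=16  'eecadcagadfaca'
  #25 SA[25]=26  'faca'
  #26 SA[26]=15  'feecadcagadfaca'
  #27 SA[27]=23  'gadfaca'
  #28 SA[28]=3  'gbddbeddcedcfeecadcagadfaca'
  #29 SA[29]=1  'gbgbddbeddcedcfeecadcagadfaca'

SA = [29, 27, 19, 24, 22, 0, 4, 7, 2, 28, 18, 21, 11, 14, 6, 20, 10, 13, 5, 9, 25, 17, 12, 8, 16, 26, 15, 23, 3, 1]
rank  pair      lcp
   1  s[29:],s[27:]  1  'a'
   2  s[27:],s[19:]  1  'a'
   3  s[19:],s[24:]  2  'ad'
   4  s[24:],s[22:]  1  'a'
   5  s[22:],s[0:]  2  'ag'
   6  s[0:],s[4:]  0  ''
   7  s[4:],s[7:]  1  'b'
   8  s[7:],s[2:]  1  'b'
   9  s[2:],s[28:]  0  ''
  10  s[28:],s[18:]  2  'ca'
  11  s[18:],s[21:]  2  'ca'
  12  s[21:],s[11:]  1  'c'
  13  s[11:],s[14:]  1  'c'
  14  s[14:],s[6:]  0  ''
  15  s[6:],s[20:]  1  'd'
  16  s[20:],s[10:]  2  'dc'
  17  s[10:],s[13:]  2  'dc'
  18  s[13:],s[5:]  1  'd'
  19  s[5:],s[9:]  2  'dd'
  20  s[9:],s[25:]  1  'd'
  21  s[25:],s[17:]  0  ''
  22  s[17:],s[12:]  1  'e'
  23  s[12:],s[8:]  2  'ed'
  24  s[8:],s[16:]  1  'e'
  25  s[16:],s[26:]  0  ''
  26  s[26:],s[15:]  1  'f'
  27  s[15:],s[23:]  0  ''
  28  s[23:],s[3:]  1  'g'
  29  s[3:],s[1:]  2  'gb'

n(n+1)/2 = 30·31/2 = 465
Σ LCP = 0 + 1 + 1 + 2 + 1 + 2 + 0 + 1 + 1 + 0 + 2 + 2 + 1 + 1 + 0 + 1 + 2 + 2 + 1 + 2 + 1 + 0 + 1 + 2 + 1 + 0 + 1 + 0 + 1 + 2 = 32
distinct = 465 − 32 = 433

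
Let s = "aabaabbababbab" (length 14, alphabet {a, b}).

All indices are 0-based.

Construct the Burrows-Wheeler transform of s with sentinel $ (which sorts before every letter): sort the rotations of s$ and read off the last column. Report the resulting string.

rank  rotation         last
    0  $aabaabbababbab  b
    1  aabaabbababbab$  $
    2  aabbababbab$aab  b
    3  ab$aabaabbababb  b
    4  abaabbababbab$a  a
    5  ababbab$aabaabb  b
    6  abbab$aabaabbab  b
    7  abbababbab$aaba  a
    8  b$aabaabbababba  a
    9  baabbababbab$aa  a
   10  bab$aabaabbabab  b
   11  bababbab$aabaab  b
   12  babbab$aabaabba  a
   13  bbab$aabaabbaba  a
   14  bbababbab$aabaa  a

b$bbabbaaabbaaa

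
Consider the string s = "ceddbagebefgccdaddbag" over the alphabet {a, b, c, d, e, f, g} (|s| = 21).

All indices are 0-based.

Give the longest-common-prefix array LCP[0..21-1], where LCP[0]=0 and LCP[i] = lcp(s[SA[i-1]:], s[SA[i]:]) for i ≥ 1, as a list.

rank→(start, suffix):
  0 → (15, 'addbag')
  1 → (19, 'ag')
  2 → (5, 'agebefgccdaddbag')
  3 → (18, 'bag')
  4 → (4, 'bagebefgccdaddbag')
  5 → (8, 'befgccdaddbag')
  6 → (12, 'ccdaddbag')
  7 → (13, 'cdaddbag')
  8 → (0, 'ceddbagebefgccdaddbag')
  9 → (14, 'daddbag')
  10 → (17, 'dbag')
  11 → (3, 'dbagebefgccdaddbag')
  12 → (16, 'ddbag')
  13 → (2, 'ddbagebefgccdaddbag')
  14 → (7, 'ebefgccdaddbag')
  15 → (1, 'eddbagebefgccdaddbag')
  16 → (9, 'efgccdaddbag')
  17 → (10, 'fgccdaddbag')
  18 → (20, 'g')
  19 → (11, 'gccdaddbag')
  20 → (6, 'gebefgccdaddbag')

SA = [15, 19, 5, 18, 4, 8, 12, 13, 0, 14, 17, 3, 16, 2, 7, 1, 9, 10, 20, 11, 6]
[i] adj suffixes → lcp
  [1] 15/19 → 1 ('a')
  [2] 19/5 → 2 ('ag')
  [3] 5/18 → 0 ('')
  [4] 18/4 → 3 ('bag')
  [5] 4/8 → 1 ('b')
  [6] 8/12 → 0 ('')
  [7] 12/13 → 1 ('c')
  [8] 13/0 → 1 ('c')
  [9] 0/14 → 0 ('')
  [10] 14/17 → 1 ('d')
  [11] 17/3 → 4 ('dbag')
  [12] 3/16 → 1 ('d')
  [13] 16/2 → 5 ('ddbag')
  [14] 2/7 → 0 ('')
  [15] 7/1 → 1 ('e')
  [16] 1/9 → 1 ('e')
  [17] 9/10 → 0 ('')
  [18] 10/20 → 0 ('')
  [19] 20/11 → 1 ('g')
  [20] 11/6 → 1 ('g')

[0, 1, 2, 0, 3, 1, 0, 1, 1, 0, 1, 4, 1, 5, 0, 1, 1, 0, 0, 1, 1]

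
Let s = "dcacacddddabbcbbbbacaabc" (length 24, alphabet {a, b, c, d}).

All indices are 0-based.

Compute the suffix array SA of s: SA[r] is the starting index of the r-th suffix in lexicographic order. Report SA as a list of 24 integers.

rank | idx | suffix
   0 |  20 | aabc
   1 |  10 | abbcbbbbacaabc
   2 |  21 | abc
   3 |  18 | acaabc
   4 |   2 | acacddddabbcbbbbacaabc
   5 |   4 | acddddabbcbbbbacaabc
   6 |  17 | bacaabc
   7 |  16 | bbacaabc
   8 |  15 | bbbacaabc
   9 |  14 | bbbbacaabc
  10 |  11 | bbcbbbbacaabc
  11 |  22 | bc
  12 |  12 | bcbbbbacaabc
  13 |  23 | c
  14 |  19 | caabc
  15 |   1 | cacacddddabbcbbbbacaabc
  16 |   3 | cacddddabbcbbbbacaabc
  17 |  13 | cbbbbacaabc
  18 |   5 | cddddabbcbbbbacaabc
  19 |   9 | dabbcbbbbacaabc
  20 |   0 | dcacacddddabbcbbbbacaabc
  21 |   8 | ddabbcbbbbacaabc
  22 |   7 | dddabbcbbbbacaabc
  23 |   6 | ddddabbcbbbbacaabc

[20, 10, 21, 18, 2, 4, 17, 16, 15, 14, 11, 22, 12, 23, 19, 1, 3, 13, 5, 9, 0, 8, 7, 6]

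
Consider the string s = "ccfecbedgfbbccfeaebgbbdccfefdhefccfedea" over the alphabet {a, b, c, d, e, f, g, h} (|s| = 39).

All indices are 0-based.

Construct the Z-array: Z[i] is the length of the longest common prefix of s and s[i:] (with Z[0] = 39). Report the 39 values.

[39, 1, 0, 0, 1, 0, 0, 0, 0, 0, 0, 0, 4, 1, 0, 0, 0, 0, 0, 0, 0, 0, 0, 4, 1, 0, 0, 0, 0, 0, 0, 0, 4, 1, 0, 0, 0, 0, 0]

Z[0]=39
i=1: i≥r, start 0; Z[1]=1 grow→box=[1,2)
i=2: i≥r, start 0; Z[2]=0
i=3: i≥r, start 0; Z[3]=0
i=4: i≥r, start 0; Z[4]=1 grow→box=[4,5)
i=5: i≥r, start 0; Z[5]=0
i=6: i≥r, start 0; Z[6]=0
i=7: i≥r, start 0; Z[7]=0
i=8: i≥r, start 0; Z[8]=0
i=9: i≥r, start 0; Z[9]=0
i=10: i≥r, start 0; Z[10]=0
i=11: i≥r, start 0; Z[11]=0
i=12: i≥r, start 0; Z[12]=4 grow→box=[12,16)
i=13: min(r-i=3, Z[1]=1)=1; Z[13]=1
i=14: min(r-i=2, Z[2]=0)=0; Z[14]=0
i=15: min(r-i=1, Z[3]=0)=0; Z[15]=0
i=16: i≥r, start 0; Z[16]=0
i=17: i≥r, start 0; Z[17]=0
i=18: i≥r, start 0; Z[18]=0
i=19: i≥r, start 0; Z[19]=0
i=20: i≥r, start 0; Z[20]=0
i=21: i≥r, start 0; Z[21]=0
i=22: i≥r, start 0; Z[22]=0
i=23: i≥r, start 0; Z[23]=4 grow→box=[23,27)
i=24: min(r-i=3, Z[1]=1)=1; Z[24]=1
i=25: min(r-i=2, Z[2]=0)=0; Z[25]=0
i=26: min(r-i=1, Z[3]=0)=0; Z[26]=0
i=27: i≥r, start 0; Z[27]=0
i=28: i≥r, start 0; Z[28]=0
i=29: i≥r, start 0; Z[29]=0
i=30: i≥r, start 0; Z[30]=0
i=31: i≥r, start 0; Z[31]=0
i=32: i≥r, start 0; Z[32]=4 grow→box=[32,36)
i=33: min(r-i=3, Z[1]=1)=1; Z[33]=1
i=34: min(r-i=2, Z[2]=0)=0; Z[34]=0
i=35: min(r-i=1, Z[3]=0)=0; Z[35]=0
i=36: i≥r, start 0; Z[36]=0
i=37: i≥r, start 0; Z[37]=0
i=38: i≥r, start 0; Z[38]=0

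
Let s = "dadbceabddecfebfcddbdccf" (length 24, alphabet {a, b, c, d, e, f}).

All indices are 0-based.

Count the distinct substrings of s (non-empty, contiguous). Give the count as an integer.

278

sorted suffixes:
  #0 SA[0]=6  'abddecfebfcddbdccf'
  #1 SA[1]=1  'adbceabddecfebfcddbdccf'
  #2 SA[2]=3  'bceabddecfebfcddbdccf'
  #3 SA[3]=19  'bdccf'
  #4 SA[4]=7  'bddecfebfcddbdccf'
  #5 SA[5]=14  'bfcddbdccf'
  #6 SA[6]=21  'ccf'
  #7 SA[7]=16  'cddbdccf'
  #8 SA[8]=4  'ceabddecfebfcddbdccf'
  #9 SA[9]=22  'cf'
  #10 SA[10]=11  'cfebfcddbdccf'
  #11 SA[11]=0  'dadbceabddecfebfcddbdccf'
  #12 SA[12]=2  'dbceabddecfebfcddbdccf'
  #13 SA[13]=18  'dbdccf'
  #14 SA[14]=20  'dccf'
  #15 SA[15]=17  'ddbdccf'
  #16 SA[16]=8  'ddecfebfcddbdccf'
  #17 SA[17]=9  'decfebfcddbdccf'
  #18 SA[18]=5  'eabddecfebfcddbdccf'
  #19 SA[19]=13  'ebfcddbdccf'
  #20 SA[20]=10  'ecfebfcddbdccf'
  #21 SA[21]=23  'f'
  #22 SA[22]=15  'fcddbdccf'
  #23 SA[23]=12  'febfcddbdccf'

SA = [6, 1, 3, 19, 7, 14, 21, 16, 4, 22, 11, 0, 2, 18, 20, 17, 8, 9, 5, 13, 10, 23, 15, 12]
[i] adj suffixes → lcp
  [1] 6/1 → 1 ('a')
  [2] 1/3 → 0 ('')
  [3] 3/19 → 1 ('b')
  [4] 19/7 → 2 ('bd')
  [5] 7/14 → 1 ('b')
  [6] 14/21 → 0 ('')
  [7] 21/16 → 1 ('c')
  [8] 16/4 → 1 ('c')
  [9] 4/22 → 1 ('c')
  [10] 22/11 → 2 ('cf')
  [11] 11/0 → 0 ('')
  [12] 0/2 → 1 ('d')
  [13] 2/18 → 2 ('db')
  [14] 18/20 → 1 ('d')
  [15] 20/17 → 1 ('d')
  [16] 17/8 → 2 ('dd')
  [17] 8/9 → 1 ('d')
  [18] 9/5 → 0 ('')
  [19] 5/13 → 1 ('e')
  [20] 13/10 → 1 ('e')
  [21] 10/23 → 0 ('')
  [22] 23/15 → 1 ('f')
  [23] 15/12 → 1 ('f')

n(n+1)/2 = 24·25/2 = 300
Σ LCP = 0 + 1 + 0 + 1 + 2 + 1 + 0 + 1 + 1 + 1 + 2 + 0 + 1 + 2 + 1 + 1 + 2 + 1 + 0 + 1 + 1 + 0 + 1 + 1 = 22
distinct = 300 − 22 = 278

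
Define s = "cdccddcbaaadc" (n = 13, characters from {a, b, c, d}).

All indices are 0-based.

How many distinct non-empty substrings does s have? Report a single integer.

78

rank | idx | suffix
   0 |   8 | aaadc
   1 |   9 | aadc
   2 |  10 | adc
   3 |   7 | baaadc
   4 |  12 | c
   5 |   6 | cbaaadc
   6 |   2 | ccddcbaaadc
   7 |   0 | cdccddcbaaadc
   8 |   3 | cddcbaaadc
   9 |  11 | dc
  10 |   5 | dcbaaadc
  11 |   1 | dccddcbaaadc
  12 |   4 | ddcbaaadc

SA = [8, 9, 10, 7, 12, 6, 2, 0, 3, 11, 5, 1, 4]
rank  pair      lcp
   1  s[8:],s[9:]  2  'aa'
   2  s[9:],s[10:]  1  'a'
   3  s[10:],s[7:]  0  ''
   4  s[7:],s[12:]  0  ''
   5  s[12:],s[6:]  1  'c'
   6  s[6:],s[2:]  1  'c'
   7  s[2:],s[0:]  1  'c'
   8  s[0:],s[3:]  2  'cd'
   9  s[3:],s[11:]  0  ''
  10  s[11:],s[5:]  2  'dc'
  11  s[5:],s[1:]  2  'dc'
  12  s[1:],s[4:]  1  'd'

n(n+1)/2 = 13·14/2 = 91
Σ LCP = 0 + 2 + 1 + 0 + 0 + 1 + 1 + 1 + 2 + 0 + 2 + 2 + 1 = 13
distinct = 91 − 13 = 78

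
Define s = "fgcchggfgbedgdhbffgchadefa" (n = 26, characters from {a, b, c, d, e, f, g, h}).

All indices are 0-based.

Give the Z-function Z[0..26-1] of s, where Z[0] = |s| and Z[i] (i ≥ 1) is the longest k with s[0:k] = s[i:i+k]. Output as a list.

Z[0]=26
i=1: fresh scan; Z[1]=0
i=2: fresh scan; Z[2]=0
i=3: fresh scan; Z[3]=0
i=4: fresh scan; Z[4]=0
i=5: fresh scan; Z[5]=0
i=6: fresh scan; Z[6]=0
i=7: fresh scan; Z[7]=2 extend→box=[7,9)
i=8: min(r-i=1, Z[1]=0)=0; Z[8]=0
i=9: fresh scan; Z[9]=0
i=10: fresh scan; Z[10]=0
i=11: fresh scan; Z[11]=0
i=12: fresh scan; Z[12]=0
i=13: fresh scan; Z[13]=0
i=14: fresh scan; Z[14]=0
i=15: fresh scan; Z[15]=0
i=16: fresh scan; Z[16]=1 extend→box=[16,17)
i=17: fresh scan; Z[17]=3 extend→box=[17,20)
i=18: min(r-i=2, Z[1]=0)=0; Z[18]=0
i=19: min(r-i=1, Z[2]=0)=0; Z[19]=0
i=20: fresh scan; Z[20]=0
i=21: fresh scan; Z[21]=0
i=22: fresh scan; Z[22]=0
i=23: fresh scan; Z[23]=0
i=24: fresh scan; Z[24]=1 extend→box=[24,25)
i=25: fresh scan; Z[25]=0

[26, 0, 0, 0, 0, 0, 0, 2, 0, 0, 0, 0, 0, 0, 0, 0, 1, 3, 0, 0, 0, 0, 0, 0, 1, 0]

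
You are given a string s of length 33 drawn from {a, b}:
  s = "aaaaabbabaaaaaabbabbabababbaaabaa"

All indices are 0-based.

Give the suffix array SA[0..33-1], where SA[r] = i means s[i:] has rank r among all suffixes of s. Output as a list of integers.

[32, 31, 9, 0, 10, 1, 11, 27, 2, 12, 28, 3, 13, 29, 7, 20, 22, 24, 4, 17, 14, 30, 8, 26, 6, 19, 21, 23, 16, 25, 5, 18, 15]

rank | idx | suffix
   0 |  32 | a
   1 |  31 | aa
   2 |   9 | aaaaaabbabbabababbaaabaa
   3 |   0 | aaaaabbabaaaaaabbabbabababbaaabaa
   4 |  10 | aaaaabbabbabababbaaabaa
   5 |   1 | aaaabbabaaaaaabbabbabababbaaabaa
   6 |  11 | aaaabbabbabababbaaabaa
   7 |  27 | aaabaa
   8 |   2 | aaabbabaaaaaabbabbabababbaaabaa
   9 |  12 | aaabbabbabababbaaabaa
  10 |  28 | aabaa
  11 |   3 | aabbabaaaaaabbabbabababbaaabaa
  12 |  13 | aabbabbabababbaaabaa
  13 |  29 | abaa
  14 |   7 | abaaaaaabbabbabababbaaabaa
  15 |  20 | abababbaaabaa
  16 |  22 | ababbaaabaa
  17 |  24 | abbaaabaa
  18 |   4 | abbabaaaaaabbabbabababbaaabaa
  19 |  17 | abbabababbaaabaa
  20 |  14 | abbabbabababbaaabaa
  21 |  30 | baa
  22 |   8 | baaaaaabbabbabababbaaabaa
  23 |  26 | baaabaa
  24 |   6 | babaaaaaabbabbabababbaaabaa
  25 |  19 | babababbaaabaa
  26 |  21 | bababbaaabaa
  27 |  23 | babbaaabaa
  28 |  16 | babbabababbaaabaa
  29 |  25 | bbaaabaa
  30 |   5 | bbabaaaaaabbabbabababbaaabaa
  31 |  18 | bbabababbaaabaa
  32 |  15 | bbabbabababbaaabaa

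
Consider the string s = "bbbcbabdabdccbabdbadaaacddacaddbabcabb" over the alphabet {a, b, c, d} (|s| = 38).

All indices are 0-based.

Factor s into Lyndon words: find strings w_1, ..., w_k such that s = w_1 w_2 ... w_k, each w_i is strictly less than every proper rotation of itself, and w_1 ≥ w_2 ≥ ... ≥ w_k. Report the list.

["bbbc", "b", "abdabdccbabdbad", "aaacddacaddbabcabb"]

emit factor 1: 'bbbc' (i=0, period=4)
emit factor 2: 'b' (i=4, period=1)
emit factor 3: 'abdabdccbabdbad' (i=5, period=15)
emit factor 4: 'aaacddacaddbabcabb' (i=20, period=18)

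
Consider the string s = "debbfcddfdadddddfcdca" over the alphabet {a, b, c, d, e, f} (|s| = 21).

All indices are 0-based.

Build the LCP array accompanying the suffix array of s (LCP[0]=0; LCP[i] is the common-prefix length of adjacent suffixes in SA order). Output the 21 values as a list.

rank | idx | suffix
   0 |  20 | a
   1 |  10 | adddddfcdca
   2 |   2 | bbfcddfdadddddfcdca
   3 |   3 | bfcddfdadddddfcdca
   4 |  19 | ca
   5 |  17 | cdca
   6 |   5 | cddfdadddddfcdca
   7 |   9 | dadddddfcdca
   8 |  18 | dca
   9 |  11 | dddddfcdca
  10 |  12 | ddddfcdca
  11 |  13 | dddfcdca
  12 |  14 | ddfcdca
  13 |   6 | ddfdadddddfcdca
  14 |   0 | debbfcddfdadddddfcdca
  15 |  15 | dfcdca
  16 |   7 | dfdadddddfcdca
  17 |   1 | ebbfcddfdadddddfcdca
  18 |  16 | fcdca
  19 |   4 | fcddfdadddddfcdca
  20 |   8 | fdadddddfcdca

SA = [20, 10, 2, 3, 19, 17, 5, 9, 18, 11, 12, 13, 14, 6, 0, 15, 7, 1, 16, 4, 8]
i: (SA[i-1],SA[i]) lcp shared
  1: (20,10) 1 'a'
  2: (10,2) 0 ''
  3: (2,3) 1 'b'
  4: (3,19) 0 ''
  5: (19,17) 1 'c'
  6: (17,5) 2 'cd'
  7: (5,9) 0 ''
  8: (9,18) 1 'd'
  9: (18,11) 1 'd'
  10: (11,12) 4 'dddd'
  11: (12,13) 3 'ddd'
  12: (13,14) 2 'dd'
  13: (14,6) 3 'ddf'
  14: (6,0) 1 'd'
  15: (0,15) 1 'd'
  16: (15,7) 2 'df'
  17: (7,1) 0 ''
  18: (1,16) 0 ''
  19: (16,4) 3 'fcd'
  20: (4,8) 1 'f'

[0, 1, 0, 1, 0, 1, 2, 0, 1, 1, 4, 3, 2, 3, 1, 1, 2, 0, 0, 3, 1]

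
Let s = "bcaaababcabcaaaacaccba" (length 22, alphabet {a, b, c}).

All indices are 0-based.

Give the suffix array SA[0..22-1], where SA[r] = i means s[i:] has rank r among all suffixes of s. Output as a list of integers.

[21, 12, 2, 13, 3, 14, 4, 9, 6, 15, 17, 20, 5, 10, 0, 7, 11, 1, 8, 16, 19, 18]

rank | idx | suffix
   0 |  21 | a
   1 |  12 | aaaacaccba
   2 |   2 | aaababcabcaaaacaccba
   3 |  13 | aaacaccba
   4 |   3 | aababcabcaaaacaccba
   5 |  14 | aacaccba
   6 |   4 | ababcabcaaaacaccba
   7 |   9 | abcaaaacaccba
   8 |   6 | abcabcaaaacaccba
   9 |  15 | acaccba
  10 |  17 | accba
  11 |  20 | ba
  12 |   5 | babcabcaaaacaccba
  13 |  10 | bcaaaacaccba
  14 |   0 | bcaaababcabcaaaacaccba
  15 |   7 | bcabcaaaacaccba
  16 |  11 | caaaacaccba
  17 |   1 | caaababcabcaaaacaccba
  18 |   8 | cabcaaaacaccba
  19 |  16 | caccba
  20 |  19 | cba
  21 |  18 | ccba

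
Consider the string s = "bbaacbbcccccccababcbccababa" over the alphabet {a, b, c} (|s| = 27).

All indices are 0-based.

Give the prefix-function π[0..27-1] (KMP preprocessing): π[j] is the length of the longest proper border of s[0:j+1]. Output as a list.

[0, 1, 0, 0, 0, 1, 2, 0, 0, 0, 0, 0, 0, 0, 0, 1, 0, 1, 0, 1, 0, 0, 0, 1, 0, 1, 0]

π[0] = 0
j=1 s[j]='b': π[1]=1 (border 'b')
j=2 s[j]='a': k: 1→0; π[2]=0 (border '')
j=3 s[j]='a': π[3]=0 (border '')
j=4 s[j]='c': π[4]=0 (border '')
j=5 s[j]='b': π[5]=1 (border 'b')
j=6 s[j]='b': π[6]=2 (border 'bb')
j=7 s[j]='c': k: 2→1→0; π[7]=0 (border '')
j=8 s[j]='c': π[8]=0 (border '')
j=9 s[j]='c': π[9]=0 (border '')
j=10 s[j]='c': π[10]=0 (border '')
j=11 s[j]='c': π[11]=0 (border '')
j=12 s[j]='c': π[12]=0 (border '')
j=13 s[j]='c': π[13]=0 (border '')
j=14 s[j]='a': π[14]=0 (border '')
j=15 s[j]='b': π[15]=1 (border 'b')
j=16 s[j]='a': k: 1→0; π[16]=0 (border '')
j=17 s[j]='b': π[17]=1 (border 'b')
j=18 s[j]='c': k: 1→0; π[18]=0 (border '')
j=19 s[j]='b': π[19]=1 (border 'b')
j=20 s[j]='c': k: 1→0; π[20]=0 (border '')
j=21 s[j]='c': π[21]=0 (border '')
j=22 s[j]='a': π[22]=0 (border '')
j=23 s[j]='b': π[23]=1 (border 'b')
j=24 s[j]='a': k: 1→0; π[24]=0 (border '')
j=25 s[j]='b': π[25]=1 (border 'b')
j=26 s[j]='a': k: 1→0; π[26]=0 (border '')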